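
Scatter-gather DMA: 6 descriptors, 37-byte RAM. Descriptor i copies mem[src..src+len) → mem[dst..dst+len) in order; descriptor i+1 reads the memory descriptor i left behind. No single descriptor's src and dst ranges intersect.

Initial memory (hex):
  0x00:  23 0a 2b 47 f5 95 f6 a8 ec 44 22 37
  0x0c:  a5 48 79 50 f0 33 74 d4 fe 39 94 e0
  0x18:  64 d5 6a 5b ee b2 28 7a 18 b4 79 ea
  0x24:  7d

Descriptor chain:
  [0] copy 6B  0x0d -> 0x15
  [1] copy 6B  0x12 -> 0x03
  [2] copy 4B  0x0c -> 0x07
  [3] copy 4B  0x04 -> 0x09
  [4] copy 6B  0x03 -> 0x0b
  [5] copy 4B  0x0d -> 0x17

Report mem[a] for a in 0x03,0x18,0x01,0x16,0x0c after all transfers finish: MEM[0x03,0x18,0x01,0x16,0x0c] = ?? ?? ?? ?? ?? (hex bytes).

  after D0: wrote 6B at 0x15 = 487950f03374
  after D1: wrote 6B at 0x03 = 74d4fe487950
  after D2: wrote 4B at 0x07 = a5487950
  after D3: wrote 4B at 0x09 = d4fe48a5
  after D4: wrote 6B at 0x0b = 74d4fe48a548
  after D5: wrote 4B at 0x17 = fe48a548
query mem[0x03]=0x74, mem[0x18]=0x48, mem[0x01]=0x0a, mem[0x16]=0x79, mem[0x0c]=0xd4

MEM[0x03,0x18,0x01,0x16,0x0c] = 74 48 0a 79 d4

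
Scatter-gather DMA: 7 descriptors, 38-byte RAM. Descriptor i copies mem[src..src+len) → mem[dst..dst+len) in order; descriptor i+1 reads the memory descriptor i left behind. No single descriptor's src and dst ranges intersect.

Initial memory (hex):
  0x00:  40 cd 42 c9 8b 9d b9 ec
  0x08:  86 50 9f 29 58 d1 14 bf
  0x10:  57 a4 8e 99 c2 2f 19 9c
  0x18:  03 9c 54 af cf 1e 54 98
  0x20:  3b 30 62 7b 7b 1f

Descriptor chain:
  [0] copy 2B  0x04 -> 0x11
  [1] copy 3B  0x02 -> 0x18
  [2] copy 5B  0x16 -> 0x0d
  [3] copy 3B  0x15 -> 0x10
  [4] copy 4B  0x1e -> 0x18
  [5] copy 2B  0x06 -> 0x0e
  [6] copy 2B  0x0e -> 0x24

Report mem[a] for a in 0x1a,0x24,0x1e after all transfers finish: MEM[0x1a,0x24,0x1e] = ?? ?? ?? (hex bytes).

#0 dst[0x11+2] := {0x8b,0x9d}
#1 dst[0x18+3] := {0x42,0xc9,0x8b}
#2 dst[0x0d+5] := {0x19,0x9c,0x42,0xc9,0x8b}
#3 dst[0x10+3] := {0x2f,0x19,0x9c}
#4 dst[0x18+4] := {0x54,0x98,0x3b,0x30}
#5 dst[0x0e+2] := {0xb9,0xec}
#6 dst[0x24+2] := {0xb9,0xec}
query mem[0x1a]=0x3b, mem[0x24]=0xb9, mem[0x1e]=0x54

MEM[0x1a,0x24,0x1e] = 3b b9 54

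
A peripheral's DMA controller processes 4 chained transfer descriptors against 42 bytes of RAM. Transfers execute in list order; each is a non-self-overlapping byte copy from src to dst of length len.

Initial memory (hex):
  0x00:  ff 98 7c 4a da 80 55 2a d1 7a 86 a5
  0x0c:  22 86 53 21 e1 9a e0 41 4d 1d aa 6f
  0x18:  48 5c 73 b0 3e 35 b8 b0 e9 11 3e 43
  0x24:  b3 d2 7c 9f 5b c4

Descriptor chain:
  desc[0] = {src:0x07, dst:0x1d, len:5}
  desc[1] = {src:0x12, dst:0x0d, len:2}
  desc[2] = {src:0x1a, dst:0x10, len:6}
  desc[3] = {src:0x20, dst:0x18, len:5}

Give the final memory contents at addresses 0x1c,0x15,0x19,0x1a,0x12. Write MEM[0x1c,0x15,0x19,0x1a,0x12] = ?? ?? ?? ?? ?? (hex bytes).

MEM[0x1c,0x15,0x19,0x1a,0x12] = b3 7a a5 3e 3e

  after D0: wrote 5B at 0x1d = 2ad17a86a5
  after D1: wrote 2B at 0x0d = e041
  after D2: wrote 6B at 0x10 = 73b03e2ad17a
  after D3: wrote 5B at 0x18 = 86a53e43b3
query mem[0x1c]=0xb3, mem[0x15]=0x7a, mem[0x19]=0xa5, mem[0x1a]=0x3e, mem[0x12]=0x3e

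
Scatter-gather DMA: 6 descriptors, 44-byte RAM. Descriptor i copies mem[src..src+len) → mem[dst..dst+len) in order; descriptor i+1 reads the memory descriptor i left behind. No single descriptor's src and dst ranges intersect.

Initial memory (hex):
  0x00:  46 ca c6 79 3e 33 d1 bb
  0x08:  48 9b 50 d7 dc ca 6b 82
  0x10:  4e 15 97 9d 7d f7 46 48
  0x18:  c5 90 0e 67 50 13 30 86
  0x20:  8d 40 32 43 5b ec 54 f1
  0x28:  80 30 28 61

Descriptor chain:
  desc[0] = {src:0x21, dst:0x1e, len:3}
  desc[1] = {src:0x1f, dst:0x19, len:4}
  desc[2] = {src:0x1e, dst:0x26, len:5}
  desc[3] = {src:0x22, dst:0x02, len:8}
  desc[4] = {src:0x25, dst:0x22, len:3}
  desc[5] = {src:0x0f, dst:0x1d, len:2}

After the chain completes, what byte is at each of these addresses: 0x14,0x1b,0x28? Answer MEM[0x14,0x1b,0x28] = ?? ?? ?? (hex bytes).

  after D0: wrote 3B at 0x1e = 403243
  after D1: wrote 4B at 0x19 = 32434032
  after D2: wrote 5B at 0x26 = 4032434032
  after D3: wrote 8B at 0x02 = 32435bec40324340
  after D4: wrote 3B at 0x22 = ec4032
  after D5: wrote 2B at 0x1d = 824e
query mem[0x14]=0x7d, mem[0x1b]=0x40, mem[0x28]=0x43

MEM[0x14,0x1b,0x28] = 7d 40 43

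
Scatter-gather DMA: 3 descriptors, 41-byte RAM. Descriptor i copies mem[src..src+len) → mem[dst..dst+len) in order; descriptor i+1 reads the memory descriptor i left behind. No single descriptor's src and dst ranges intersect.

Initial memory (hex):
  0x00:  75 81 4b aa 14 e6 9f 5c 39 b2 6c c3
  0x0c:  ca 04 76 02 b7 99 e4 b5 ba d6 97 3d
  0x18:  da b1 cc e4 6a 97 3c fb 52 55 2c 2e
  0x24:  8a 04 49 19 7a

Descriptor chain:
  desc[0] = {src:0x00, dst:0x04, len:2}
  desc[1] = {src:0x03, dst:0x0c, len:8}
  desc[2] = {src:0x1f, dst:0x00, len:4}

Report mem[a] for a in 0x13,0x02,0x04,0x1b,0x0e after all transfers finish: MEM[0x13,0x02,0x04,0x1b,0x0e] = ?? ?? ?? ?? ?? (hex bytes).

MEM[0x13,0x02,0x04,0x1b,0x0e] = 6c 55 75 e4 81

D0: mem[0x04..0x05] <- [75 81]
D1: mem[0x0c..0x13] <- [aa 75 81 9f 5c 39 b2 6c]
D2: mem[0x00..0x03] <- [fb 52 55 2c]
query mem[0x13]=0x6c, mem[0x02]=0x55, mem[0x04]=0x75, mem[0x1b]=0xe4, mem[0x0e]=0x81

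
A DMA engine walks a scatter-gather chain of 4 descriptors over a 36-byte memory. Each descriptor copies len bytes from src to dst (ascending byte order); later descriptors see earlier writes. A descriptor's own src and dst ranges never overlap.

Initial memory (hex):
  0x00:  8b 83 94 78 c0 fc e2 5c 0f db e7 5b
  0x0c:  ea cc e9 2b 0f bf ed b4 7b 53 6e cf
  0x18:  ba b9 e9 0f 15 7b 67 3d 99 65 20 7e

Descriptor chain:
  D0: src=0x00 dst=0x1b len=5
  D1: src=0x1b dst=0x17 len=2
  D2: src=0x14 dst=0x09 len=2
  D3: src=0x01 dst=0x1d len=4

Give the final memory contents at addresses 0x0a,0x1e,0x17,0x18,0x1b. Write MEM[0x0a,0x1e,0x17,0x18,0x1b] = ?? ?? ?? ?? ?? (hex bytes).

MEM[0x0a,0x1e,0x17,0x18,0x1b] = 53 94 8b 83 8b

D0: mem[0x1b..0x1f] <- [8b 83 94 78 c0]
D1: mem[0x17..0x18] <- [8b 83]
D2: mem[0x09..0x0a] <- [7b 53]
D3: mem[0x1d..0x20] <- [83 94 78 c0]
query mem[0x0a]=0x53, mem[0x1e]=0x94, mem[0x17]=0x8b, mem[0x18]=0x83, mem[0x1b]=0x8b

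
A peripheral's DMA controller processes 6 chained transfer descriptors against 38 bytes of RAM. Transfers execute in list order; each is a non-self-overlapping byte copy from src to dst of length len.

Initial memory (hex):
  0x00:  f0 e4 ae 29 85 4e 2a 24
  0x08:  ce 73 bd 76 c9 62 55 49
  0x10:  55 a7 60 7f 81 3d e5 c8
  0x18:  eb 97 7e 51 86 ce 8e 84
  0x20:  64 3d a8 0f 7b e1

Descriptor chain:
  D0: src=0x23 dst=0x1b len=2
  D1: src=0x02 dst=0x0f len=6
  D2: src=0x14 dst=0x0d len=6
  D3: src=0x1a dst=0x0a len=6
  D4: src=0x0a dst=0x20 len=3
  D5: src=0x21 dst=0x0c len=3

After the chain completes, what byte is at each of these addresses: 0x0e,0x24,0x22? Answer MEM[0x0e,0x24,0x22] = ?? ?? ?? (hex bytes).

[0] 0x23->0x1b len=2 : 0f 7b
[1] 0x02->0x0f len=6 : ae 29 85 4e 2a 24
[2] 0x14->0x0d len=6 : 24 3d e5 c8 eb 97
[3] 0x1a->0x0a len=6 : 7e 0f 7b ce 8e 84
[4] 0x0a->0x20 len=3 : 7e 0f 7b
[5] 0x21->0x0c len=3 : 0f 7b 0f
query mem[0x0e]=0x0f, mem[0x24]=0x7b, mem[0x22]=0x7b

MEM[0x0e,0x24,0x22] = 0f 7b 7b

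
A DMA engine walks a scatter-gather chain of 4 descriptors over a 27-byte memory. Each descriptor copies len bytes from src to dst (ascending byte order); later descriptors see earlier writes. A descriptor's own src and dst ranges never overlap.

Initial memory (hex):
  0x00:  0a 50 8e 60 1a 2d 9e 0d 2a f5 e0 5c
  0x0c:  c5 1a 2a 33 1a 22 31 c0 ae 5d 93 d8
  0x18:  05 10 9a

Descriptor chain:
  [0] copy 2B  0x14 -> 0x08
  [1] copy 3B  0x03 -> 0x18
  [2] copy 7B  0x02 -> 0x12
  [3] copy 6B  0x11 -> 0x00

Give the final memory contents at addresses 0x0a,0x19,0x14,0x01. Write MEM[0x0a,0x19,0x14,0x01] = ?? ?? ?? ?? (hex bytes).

[0] 0x14->0x08 len=2 : ae 5d
[1] 0x03->0x18 len=3 : 60 1a 2d
[2] 0x02->0x12 len=7 : 8e 60 1a 2d 9e 0d ae
[3] 0x11->0x00 len=6 : 22 8e 60 1a 2d 9e
query mem[0x0a]=0xe0, mem[0x19]=0x1a, mem[0x14]=0x1a, mem[0x01]=0x8e

MEM[0x0a,0x19,0x14,0x01] = e0 1a 1a 8e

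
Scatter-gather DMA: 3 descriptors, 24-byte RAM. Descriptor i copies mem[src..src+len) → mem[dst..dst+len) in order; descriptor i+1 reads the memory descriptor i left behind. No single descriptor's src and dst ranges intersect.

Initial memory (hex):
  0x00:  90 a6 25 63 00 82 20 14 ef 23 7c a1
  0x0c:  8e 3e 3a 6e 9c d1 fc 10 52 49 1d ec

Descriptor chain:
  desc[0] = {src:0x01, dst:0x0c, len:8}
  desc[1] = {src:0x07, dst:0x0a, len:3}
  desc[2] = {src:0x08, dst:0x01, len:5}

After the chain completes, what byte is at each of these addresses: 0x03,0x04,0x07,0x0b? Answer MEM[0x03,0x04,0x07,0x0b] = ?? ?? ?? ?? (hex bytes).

MEM[0x03,0x04,0x07,0x0b] = 14 ef 14 ef

#0 dst[0x0c+8] := {0xa6,0x25,0x63,0x00,0x82,0x20,0x14,0xef}
#1 dst[0x0a+3] := {0x14,0xef,0x23}
#2 dst[0x01+5] := {0xef,0x23,0x14,0xef,0x23}
query mem[0x03]=0x14, mem[0x04]=0xef, mem[0x07]=0x14, mem[0x0b]=0xef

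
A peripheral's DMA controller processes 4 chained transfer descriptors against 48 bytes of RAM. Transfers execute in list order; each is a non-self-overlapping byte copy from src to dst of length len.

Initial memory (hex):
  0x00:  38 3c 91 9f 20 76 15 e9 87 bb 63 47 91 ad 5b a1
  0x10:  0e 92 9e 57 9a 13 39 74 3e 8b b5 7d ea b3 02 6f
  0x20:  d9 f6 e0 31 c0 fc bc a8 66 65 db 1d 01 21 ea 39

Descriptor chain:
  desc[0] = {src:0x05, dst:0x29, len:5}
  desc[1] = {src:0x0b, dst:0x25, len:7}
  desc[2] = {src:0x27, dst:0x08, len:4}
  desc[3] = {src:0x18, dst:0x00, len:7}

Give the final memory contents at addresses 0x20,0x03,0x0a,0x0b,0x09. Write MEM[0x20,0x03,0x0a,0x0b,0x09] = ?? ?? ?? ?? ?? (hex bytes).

  after D0: wrote 5B at 0x29 = 7615e987bb
  after D1: wrote 7B at 0x25 = 4791ad5ba10e92
  after D2: wrote 4B at 0x08 = ad5ba10e
  after D3: wrote 7B at 0x00 = 3e8bb57deab302
query mem[0x20]=0xd9, mem[0x03]=0x7d, mem[0x0a]=0xa1, mem[0x0b]=0x0e, mem[0x09]=0x5b

MEM[0x20,0x03,0x0a,0x0b,0x09] = d9 7d a1 0e 5b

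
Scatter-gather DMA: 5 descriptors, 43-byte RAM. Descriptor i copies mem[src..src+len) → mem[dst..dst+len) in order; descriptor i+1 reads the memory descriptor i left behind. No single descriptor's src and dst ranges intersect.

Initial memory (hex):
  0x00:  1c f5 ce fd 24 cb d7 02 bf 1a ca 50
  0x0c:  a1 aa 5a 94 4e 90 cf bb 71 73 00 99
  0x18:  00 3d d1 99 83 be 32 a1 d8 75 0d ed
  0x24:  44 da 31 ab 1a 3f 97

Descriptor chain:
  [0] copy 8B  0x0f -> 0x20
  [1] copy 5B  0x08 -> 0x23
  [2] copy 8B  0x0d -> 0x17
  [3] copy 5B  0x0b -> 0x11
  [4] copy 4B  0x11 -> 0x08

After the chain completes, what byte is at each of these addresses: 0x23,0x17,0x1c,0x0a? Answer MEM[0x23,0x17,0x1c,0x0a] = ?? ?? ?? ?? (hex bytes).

  after D0: wrote 8B at 0x20 = 944e90cfbb717300
  after D1: wrote 5B at 0x23 = bf1aca50a1
  after D2: wrote 8B at 0x17 = aa5a944e90cfbb71
  after D3: wrote 5B at 0x11 = 50a1aa5a94
  after D4: wrote 4B at 0x08 = 50a1aa5a
query mem[0x23]=0xbf, mem[0x17]=0xaa, mem[0x1c]=0xcf, mem[0x0a]=0xaa

MEM[0x23,0x17,0x1c,0x0a] = bf aa cf aa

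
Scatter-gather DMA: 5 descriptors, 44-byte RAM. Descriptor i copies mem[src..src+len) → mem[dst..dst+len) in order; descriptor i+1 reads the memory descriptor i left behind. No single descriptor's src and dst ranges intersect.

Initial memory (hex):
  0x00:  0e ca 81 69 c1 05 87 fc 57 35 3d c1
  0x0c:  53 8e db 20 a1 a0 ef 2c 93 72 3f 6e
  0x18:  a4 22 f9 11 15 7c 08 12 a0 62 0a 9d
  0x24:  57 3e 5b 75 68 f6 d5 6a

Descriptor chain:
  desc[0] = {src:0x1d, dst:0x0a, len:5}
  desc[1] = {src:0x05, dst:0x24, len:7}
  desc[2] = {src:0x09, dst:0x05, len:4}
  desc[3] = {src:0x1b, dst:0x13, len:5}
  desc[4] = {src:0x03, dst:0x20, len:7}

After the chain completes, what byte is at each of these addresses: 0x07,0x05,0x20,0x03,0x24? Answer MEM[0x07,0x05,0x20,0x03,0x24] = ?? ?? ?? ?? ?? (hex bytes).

[0] 0x1d->0x0a len=5 : 7c 08 12 a0 62
[1] 0x05->0x24 len=7 : 05 87 fc 57 35 7c 08
[2] 0x09->0x05 len=4 : 35 7c 08 12
[3] 0x1b->0x13 len=5 : 11 15 7c 08 12
[4] 0x03->0x20 len=7 : 69 c1 35 7c 08 12 35
query mem[0x07]=0x08, mem[0x05]=0x35, mem[0x20]=0x69, mem[0x03]=0x69, mem[0x24]=0x08

MEM[0x07,0x05,0x20,0x03,0x24] = 08 35 69 69 08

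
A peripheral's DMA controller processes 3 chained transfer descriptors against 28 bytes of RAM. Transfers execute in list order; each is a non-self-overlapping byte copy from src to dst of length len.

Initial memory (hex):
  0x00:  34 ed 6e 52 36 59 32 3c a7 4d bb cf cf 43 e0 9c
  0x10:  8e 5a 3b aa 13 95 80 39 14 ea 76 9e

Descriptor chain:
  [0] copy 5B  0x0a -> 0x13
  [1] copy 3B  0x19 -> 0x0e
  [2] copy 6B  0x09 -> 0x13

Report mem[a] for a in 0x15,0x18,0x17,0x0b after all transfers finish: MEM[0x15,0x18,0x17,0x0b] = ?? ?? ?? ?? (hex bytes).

MEM[0x15,0x18,0x17,0x0b] = cf ea 43 cf

D0: mem[0x13..0x17] <- [bb cf cf 43 e0]
D1: mem[0x0e..0x10] <- [ea 76 9e]
D2: mem[0x13..0x18] <- [4d bb cf cf 43 ea]
query mem[0x15]=0xcf, mem[0x18]=0xea, mem[0x17]=0x43, mem[0x0b]=0xcf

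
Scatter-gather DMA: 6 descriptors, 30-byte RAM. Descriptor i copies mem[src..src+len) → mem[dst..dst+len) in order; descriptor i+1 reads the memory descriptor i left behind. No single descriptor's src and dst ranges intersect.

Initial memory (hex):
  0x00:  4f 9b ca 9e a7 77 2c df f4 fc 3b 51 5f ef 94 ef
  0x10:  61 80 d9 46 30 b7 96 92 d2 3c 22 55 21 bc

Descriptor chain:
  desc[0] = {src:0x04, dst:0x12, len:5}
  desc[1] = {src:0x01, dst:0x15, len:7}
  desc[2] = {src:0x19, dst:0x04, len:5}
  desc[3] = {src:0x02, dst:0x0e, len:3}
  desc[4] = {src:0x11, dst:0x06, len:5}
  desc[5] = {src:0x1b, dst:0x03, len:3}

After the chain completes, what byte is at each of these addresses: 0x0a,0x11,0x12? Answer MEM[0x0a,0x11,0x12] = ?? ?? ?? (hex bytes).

#0 dst[0x12+5] := {0xa7,0x77,0x2c,0xdf,0xf4}
#1 dst[0x15+7] := {0x9b,0xca,0x9e,0xa7,0x77,0x2c,0xdf}
#2 dst[0x04+5] := {0x77,0x2c,0xdf,0x21,0xbc}
#3 dst[0x0e+3] := {0xca,0x9e,0x77}
#4 dst[0x06+5] := {0x80,0xa7,0x77,0x2c,0x9b}
#5 dst[0x03+3] := {0xdf,0x21,0xbc}
query mem[0x0a]=0x9b, mem[0x11]=0x80, mem[0x12]=0xa7

MEM[0x0a,0x11,0x12] = 9b 80 a7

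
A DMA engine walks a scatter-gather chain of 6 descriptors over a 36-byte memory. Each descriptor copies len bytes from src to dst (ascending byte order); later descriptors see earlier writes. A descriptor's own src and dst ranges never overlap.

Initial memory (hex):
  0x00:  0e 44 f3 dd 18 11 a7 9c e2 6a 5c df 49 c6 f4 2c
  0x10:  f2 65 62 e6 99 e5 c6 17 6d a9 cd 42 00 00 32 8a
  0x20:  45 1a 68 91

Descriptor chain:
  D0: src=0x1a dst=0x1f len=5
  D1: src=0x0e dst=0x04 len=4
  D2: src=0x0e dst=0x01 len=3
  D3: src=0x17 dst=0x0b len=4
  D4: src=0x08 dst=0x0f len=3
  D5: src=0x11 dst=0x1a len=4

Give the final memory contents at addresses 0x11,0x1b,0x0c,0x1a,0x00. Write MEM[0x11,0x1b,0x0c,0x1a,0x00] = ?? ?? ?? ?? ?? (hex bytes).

MEM[0x11,0x1b,0x0c,0x1a,0x00] = 5c 62 6d 5c 0e

#0 dst[0x1f+5] := {0xcd,0x42,0x00,0x00,0x32}
#1 dst[0x04+4] := {0xf4,0x2c,0xf2,0x65}
#2 dst[0x01+3] := {0xf4,0x2c,0xf2}
#3 dst[0x0b+4] := {0x17,0x6d,0xa9,0xcd}
#4 dst[0x0f+3] := {0xe2,0x6a,0x5c}
#5 dst[0x1a+4] := {0x5c,0x62,0xe6,0x99}
query mem[0x11]=0x5c, mem[0x1b]=0x62, mem[0x0c]=0x6d, mem[0x1a]=0x5c, mem[0x00]=0x0e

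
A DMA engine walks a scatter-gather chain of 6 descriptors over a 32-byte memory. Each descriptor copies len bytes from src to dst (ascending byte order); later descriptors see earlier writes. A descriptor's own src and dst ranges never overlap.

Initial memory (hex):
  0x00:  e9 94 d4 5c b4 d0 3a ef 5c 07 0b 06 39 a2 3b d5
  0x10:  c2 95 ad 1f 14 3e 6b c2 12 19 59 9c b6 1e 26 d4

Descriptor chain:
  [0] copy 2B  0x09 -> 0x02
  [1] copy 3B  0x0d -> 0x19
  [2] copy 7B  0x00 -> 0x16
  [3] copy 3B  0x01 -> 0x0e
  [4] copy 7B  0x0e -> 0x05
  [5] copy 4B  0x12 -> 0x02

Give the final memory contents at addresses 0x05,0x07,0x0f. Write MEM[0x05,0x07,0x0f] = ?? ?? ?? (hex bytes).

MEM[0x05,0x07,0x0f] = 3e 0b 07

  after D0: wrote 2B at 0x02 = 070b
  after D1: wrote 3B at 0x19 = a23bd5
  after D2: wrote 7B at 0x16 = e994070bb4d03a
  after D3: wrote 3B at 0x0e = 94070b
  after D4: wrote 7B at 0x05 = 94070b95ad1f14
  after D5: wrote 4B at 0x02 = ad1f143e
query mem[0x05]=0x3e, mem[0x07]=0x0b, mem[0x0f]=0x07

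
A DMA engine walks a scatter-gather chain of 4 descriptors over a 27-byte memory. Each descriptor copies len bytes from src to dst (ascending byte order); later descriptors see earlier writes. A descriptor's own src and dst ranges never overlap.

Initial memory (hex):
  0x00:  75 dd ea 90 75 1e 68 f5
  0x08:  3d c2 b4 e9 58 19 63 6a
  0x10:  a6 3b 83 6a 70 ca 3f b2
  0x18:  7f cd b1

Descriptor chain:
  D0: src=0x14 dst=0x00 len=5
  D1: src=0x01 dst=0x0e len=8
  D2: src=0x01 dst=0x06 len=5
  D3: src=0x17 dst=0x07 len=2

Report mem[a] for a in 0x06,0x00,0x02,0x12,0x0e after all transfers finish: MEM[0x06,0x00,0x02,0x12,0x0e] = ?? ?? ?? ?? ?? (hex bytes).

  after D0: wrote 5B at 0x00 = 70ca3fb27f
  after D1: wrote 8B at 0x0e = ca3fb27f1e68f53d
  after D2: wrote 5B at 0x06 = ca3fb27f1e
  after D3: wrote 2B at 0x07 = b27f
query mem[0x06]=0xca, mem[0x00]=0x70, mem[0x02]=0x3f, mem[0x12]=0x1e, mem[0x0e]=0xca

MEM[0x06,0x00,0x02,0x12,0x0e] = ca 70 3f 1e ca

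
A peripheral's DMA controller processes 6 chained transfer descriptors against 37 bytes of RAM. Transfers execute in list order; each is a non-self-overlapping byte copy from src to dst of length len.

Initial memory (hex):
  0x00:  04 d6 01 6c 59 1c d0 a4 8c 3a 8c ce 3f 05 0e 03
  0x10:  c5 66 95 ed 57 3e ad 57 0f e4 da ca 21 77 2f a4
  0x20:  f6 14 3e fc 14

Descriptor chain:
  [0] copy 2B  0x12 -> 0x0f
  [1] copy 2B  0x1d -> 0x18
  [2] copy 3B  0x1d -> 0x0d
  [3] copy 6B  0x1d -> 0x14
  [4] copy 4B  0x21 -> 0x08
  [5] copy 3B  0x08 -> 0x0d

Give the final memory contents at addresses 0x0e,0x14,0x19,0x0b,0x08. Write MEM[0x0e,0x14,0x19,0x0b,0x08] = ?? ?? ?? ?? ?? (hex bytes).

MEM[0x0e,0x14,0x19,0x0b,0x08] = 3e 77 3e 14 14

D0: mem[0x0f..0x10] <- [95 ed]
D1: mem[0x18..0x19] <- [77 2f]
D2: mem[0x0d..0x0f] <- [77 2f a4]
D3: mem[0x14..0x19] <- [77 2f a4 f6 14 3e]
D4: mem[0x08..0x0b] <- [14 3e fc 14]
D5: mem[0x0d..0x0f] <- [14 3e fc]
query mem[0x0e]=0x3e, mem[0x14]=0x77, mem[0x19]=0x3e, mem[0x0b]=0x14, mem[0x08]=0x14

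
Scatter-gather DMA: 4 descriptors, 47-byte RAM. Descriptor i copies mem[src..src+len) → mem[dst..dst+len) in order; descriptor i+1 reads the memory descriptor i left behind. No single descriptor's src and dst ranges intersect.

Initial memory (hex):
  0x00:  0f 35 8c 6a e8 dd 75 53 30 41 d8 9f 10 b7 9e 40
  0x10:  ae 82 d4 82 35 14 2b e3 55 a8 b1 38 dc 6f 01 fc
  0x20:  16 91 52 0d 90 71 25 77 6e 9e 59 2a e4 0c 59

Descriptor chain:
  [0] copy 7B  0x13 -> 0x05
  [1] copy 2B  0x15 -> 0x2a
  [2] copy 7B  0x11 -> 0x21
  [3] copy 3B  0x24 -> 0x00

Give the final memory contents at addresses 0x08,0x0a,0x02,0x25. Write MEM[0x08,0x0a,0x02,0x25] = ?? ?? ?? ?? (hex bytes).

MEM[0x08,0x0a,0x02,0x25] = 2b 55 2b 14

D0: mem[0x05..0x0b] <- [82 35 14 2b e3 55 a8]
D1: mem[0x2a..0x2b] <- [14 2b]
D2: mem[0x21..0x27] <- [82 d4 82 35 14 2b e3]
D3: mem[0x00..0x02] <- [35 14 2b]
query mem[0x08]=0x2b, mem[0x0a]=0x55, mem[0x02]=0x2b, mem[0x25]=0x14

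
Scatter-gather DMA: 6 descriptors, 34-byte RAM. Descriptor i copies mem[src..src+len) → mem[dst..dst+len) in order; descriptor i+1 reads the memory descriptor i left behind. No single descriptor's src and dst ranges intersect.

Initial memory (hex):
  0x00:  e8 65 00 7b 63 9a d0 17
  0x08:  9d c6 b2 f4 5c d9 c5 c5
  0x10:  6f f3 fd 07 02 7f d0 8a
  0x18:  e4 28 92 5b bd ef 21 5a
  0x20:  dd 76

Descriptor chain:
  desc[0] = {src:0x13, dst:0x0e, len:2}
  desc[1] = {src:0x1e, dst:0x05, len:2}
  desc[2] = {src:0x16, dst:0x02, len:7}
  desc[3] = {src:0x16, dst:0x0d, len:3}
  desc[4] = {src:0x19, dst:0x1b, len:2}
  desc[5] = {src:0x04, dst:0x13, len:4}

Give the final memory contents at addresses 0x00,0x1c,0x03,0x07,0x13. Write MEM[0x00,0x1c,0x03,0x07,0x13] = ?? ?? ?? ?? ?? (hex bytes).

D0: mem[0x0e..0x0f] <- [07 02]
D1: mem[0x05..0x06] <- [21 5a]
D2: mem[0x02..0x08] <- [d0 8a e4 28 92 5b bd]
D3: mem[0x0d..0x0f] <- [d0 8a e4]
D4: mem[0x1b..0x1c] <- [28 92]
D5: mem[0x13..0x16] <- [e4 28 92 5b]
query mem[0x00]=0xe8, mem[0x1c]=0x92, mem[0x03]=0x8a, mem[0x07]=0x5b, mem[0x13]=0xe4

MEM[0x00,0x1c,0x03,0x07,0x13] = e8 92 8a 5b e4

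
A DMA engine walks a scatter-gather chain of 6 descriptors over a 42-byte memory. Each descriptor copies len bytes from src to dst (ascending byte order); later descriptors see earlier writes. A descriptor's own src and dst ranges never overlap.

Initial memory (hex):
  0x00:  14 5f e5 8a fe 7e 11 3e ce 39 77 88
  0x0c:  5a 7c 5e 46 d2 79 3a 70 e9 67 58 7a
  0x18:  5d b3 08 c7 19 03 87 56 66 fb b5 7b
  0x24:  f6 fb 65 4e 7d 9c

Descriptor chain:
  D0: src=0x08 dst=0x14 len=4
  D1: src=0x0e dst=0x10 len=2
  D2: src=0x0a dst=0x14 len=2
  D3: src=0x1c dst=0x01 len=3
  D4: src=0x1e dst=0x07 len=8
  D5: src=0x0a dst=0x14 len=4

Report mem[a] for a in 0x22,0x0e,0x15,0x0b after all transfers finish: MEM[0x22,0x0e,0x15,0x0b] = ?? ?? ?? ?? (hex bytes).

D0: mem[0x14..0x17] <- [ce 39 77 88]
D1: mem[0x10..0x11] <- [5e 46]
D2: mem[0x14..0x15] <- [77 88]
D3: mem[0x01..0x03] <- [19 03 87]
D4: mem[0x07..0x0e] <- [87 56 66 fb b5 7b f6 fb]
D5: mem[0x14..0x17] <- [fb b5 7b f6]
query mem[0x22]=0xb5, mem[0x0e]=0xfb, mem[0x15]=0xb5, mem[0x0b]=0xb5

MEM[0x22,0x0e,0x15,0x0b] = b5 fb b5 b5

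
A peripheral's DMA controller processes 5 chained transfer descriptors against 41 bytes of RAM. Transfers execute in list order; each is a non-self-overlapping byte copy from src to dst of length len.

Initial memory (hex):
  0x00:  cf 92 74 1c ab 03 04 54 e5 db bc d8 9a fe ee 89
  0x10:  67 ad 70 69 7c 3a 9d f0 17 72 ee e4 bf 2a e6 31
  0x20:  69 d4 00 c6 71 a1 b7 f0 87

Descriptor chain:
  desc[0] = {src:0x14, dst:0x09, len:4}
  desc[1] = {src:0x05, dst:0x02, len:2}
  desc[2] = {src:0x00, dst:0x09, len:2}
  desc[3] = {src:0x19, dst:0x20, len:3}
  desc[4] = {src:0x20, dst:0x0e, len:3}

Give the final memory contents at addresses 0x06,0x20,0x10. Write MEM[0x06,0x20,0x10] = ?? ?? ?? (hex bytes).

MEM[0x06,0x20,0x10] = 04 72 e4

D0: mem[0x09..0x0c] <- [7c 3a 9d f0]
D1: mem[0x02..0x03] <- [03 04]
D2: mem[0x09..0x0a] <- [cf 92]
D3: mem[0x20..0x22] <- [72 ee e4]
D4: mem[0x0e..0x10] <- [72 ee e4]
query mem[0x06]=0x04, mem[0x20]=0x72, mem[0x10]=0xe4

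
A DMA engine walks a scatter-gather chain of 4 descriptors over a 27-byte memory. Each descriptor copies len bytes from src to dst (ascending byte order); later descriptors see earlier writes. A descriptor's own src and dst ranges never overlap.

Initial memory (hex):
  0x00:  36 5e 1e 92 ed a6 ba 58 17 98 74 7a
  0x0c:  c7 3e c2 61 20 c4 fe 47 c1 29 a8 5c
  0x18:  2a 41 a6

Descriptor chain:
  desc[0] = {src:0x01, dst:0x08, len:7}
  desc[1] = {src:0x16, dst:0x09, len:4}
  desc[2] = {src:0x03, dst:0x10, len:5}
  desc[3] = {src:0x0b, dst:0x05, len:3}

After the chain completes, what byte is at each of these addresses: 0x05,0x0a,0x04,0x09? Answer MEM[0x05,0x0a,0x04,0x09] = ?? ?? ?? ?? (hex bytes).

  after D0: wrote 7B at 0x08 = 5e1e92eda6ba58
  after D1: wrote 4B at 0x09 = a85c2a41
  after D2: wrote 5B at 0x10 = 92eda6ba58
  after D3: wrote 3B at 0x05 = 2a41ba
query mem[0x05]=0x2a, mem[0x0a]=0x5c, mem[0x04]=0xed, mem[0x09]=0xa8

MEM[0x05,0x0a,0x04,0x09] = 2a 5c ed a8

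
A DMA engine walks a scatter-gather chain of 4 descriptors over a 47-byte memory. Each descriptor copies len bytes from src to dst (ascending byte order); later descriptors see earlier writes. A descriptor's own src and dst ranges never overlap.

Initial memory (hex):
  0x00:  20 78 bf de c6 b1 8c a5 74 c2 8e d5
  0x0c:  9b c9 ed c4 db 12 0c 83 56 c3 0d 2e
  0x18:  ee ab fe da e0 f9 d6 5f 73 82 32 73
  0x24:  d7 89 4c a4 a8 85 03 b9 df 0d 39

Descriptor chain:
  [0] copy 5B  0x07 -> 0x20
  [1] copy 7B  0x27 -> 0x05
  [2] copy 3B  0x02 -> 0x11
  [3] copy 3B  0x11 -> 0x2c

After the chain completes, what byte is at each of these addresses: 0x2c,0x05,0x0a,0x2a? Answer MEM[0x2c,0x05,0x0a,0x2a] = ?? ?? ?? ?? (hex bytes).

[0] 0x07->0x20 len=5 : a5 74 c2 8e d5
[1] 0x27->0x05 len=7 : a4 a8 85 03 b9 df 0d
[2] 0x02->0x11 len=3 : bf de c6
[3] 0x11->0x2c len=3 : bf de c6
query mem[0x2c]=0xbf, mem[0x05]=0xa4, mem[0x0a]=0xdf, mem[0x2a]=0x03

MEM[0x2c,0x05,0x0a,0x2a] = bf a4 df 03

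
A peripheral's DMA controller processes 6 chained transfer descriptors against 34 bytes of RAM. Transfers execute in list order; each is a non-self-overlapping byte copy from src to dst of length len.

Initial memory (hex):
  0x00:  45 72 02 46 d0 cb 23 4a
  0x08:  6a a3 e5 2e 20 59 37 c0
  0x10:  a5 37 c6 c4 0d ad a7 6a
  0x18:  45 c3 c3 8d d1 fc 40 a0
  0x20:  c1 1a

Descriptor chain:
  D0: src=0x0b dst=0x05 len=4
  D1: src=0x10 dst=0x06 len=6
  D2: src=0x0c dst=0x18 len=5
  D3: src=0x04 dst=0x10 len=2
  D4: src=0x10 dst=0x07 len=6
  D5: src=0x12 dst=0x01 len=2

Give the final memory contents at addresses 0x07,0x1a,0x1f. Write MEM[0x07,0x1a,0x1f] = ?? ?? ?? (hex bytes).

MEM[0x07,0x1a,0x1f] = d0 37 a0

[0] 0x0b->0x05 len=4 : 2e 20 59 37
[1] 0x10->0x06 len=6 : a5 37 c6 c4 0d ad
[2] 0x0c->0x18 len=5 : 20 59 37 c0 a5
[3] 0x04->0x10 len=2 : d0 2e
[4] 0x10->0x07 len=6 : d0 2e c6 c4 0d ad
[5] 0x12->0x01 len=2 : c6 c4
query mem[0x07]=0xd0, mem[0x1a]=0x37, mem[0x1f]=0xa0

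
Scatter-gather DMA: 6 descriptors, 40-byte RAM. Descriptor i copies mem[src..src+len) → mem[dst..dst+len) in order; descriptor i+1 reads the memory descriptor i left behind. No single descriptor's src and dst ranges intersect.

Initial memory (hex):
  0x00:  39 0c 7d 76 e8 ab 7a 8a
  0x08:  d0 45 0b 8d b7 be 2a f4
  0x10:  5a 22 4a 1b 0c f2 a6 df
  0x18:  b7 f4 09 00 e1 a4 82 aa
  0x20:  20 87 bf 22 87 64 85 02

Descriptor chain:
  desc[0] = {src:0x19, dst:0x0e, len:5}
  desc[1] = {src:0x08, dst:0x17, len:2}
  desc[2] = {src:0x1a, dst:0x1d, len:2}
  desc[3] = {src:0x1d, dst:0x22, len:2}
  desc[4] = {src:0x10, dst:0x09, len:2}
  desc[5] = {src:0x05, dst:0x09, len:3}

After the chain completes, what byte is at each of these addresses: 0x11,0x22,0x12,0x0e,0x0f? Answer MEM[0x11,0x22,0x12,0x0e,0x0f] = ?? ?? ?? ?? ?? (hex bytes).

  after D0: wrote 5B at 0x0e = f40900e1a4
  after D1: wrote 2B at 0x17 = d045
  after D2: wrote 2B at 0x1d = 0900
  after D3: wrote 2B at 0x22 = 0900
  after D4: wrote 2B at 0x09 = 00e1
  after D5: wrote 3B at 0x09 = ab7a8a
query mem[0x11]=0xe1, mem[0x22]=0x09, mem[0x12]=0xa4, mem[0x0e]=0xf4, mem[0x0f]=0x09

MEM[0x11,0x22,0x12,0x0e,0x0f] = e1 09 a4 f4 09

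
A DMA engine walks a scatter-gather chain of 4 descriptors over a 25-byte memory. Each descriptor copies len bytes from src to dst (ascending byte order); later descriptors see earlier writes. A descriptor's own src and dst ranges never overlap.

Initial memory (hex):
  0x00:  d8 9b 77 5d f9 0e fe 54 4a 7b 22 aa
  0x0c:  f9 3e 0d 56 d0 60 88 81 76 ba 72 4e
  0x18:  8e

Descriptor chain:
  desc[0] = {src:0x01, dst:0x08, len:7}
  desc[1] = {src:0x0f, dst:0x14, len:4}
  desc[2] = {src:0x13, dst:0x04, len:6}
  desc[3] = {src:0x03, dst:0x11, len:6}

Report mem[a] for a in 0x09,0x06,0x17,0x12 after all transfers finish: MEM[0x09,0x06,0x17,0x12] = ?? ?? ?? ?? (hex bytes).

MEM[0x09,0x06,0x17,0x12] = 8e d0 88 81

[0] 0x01->0x08 len=7 : 9b 77 5d f9 0e fe 54
[1] 0x0f->0x14 len=4 : 56 d0 60 88
[2] 0x13->0x04 len=6 : 81 56 d0 60 88 8e
[3] 0x03->0x11 len=6 : 5d 81 56 d0 60 88
query mem[0x09]=0x8e, mem[0x06]=0xd0, mem[0x17]=0x88, mem[0x12]=0x81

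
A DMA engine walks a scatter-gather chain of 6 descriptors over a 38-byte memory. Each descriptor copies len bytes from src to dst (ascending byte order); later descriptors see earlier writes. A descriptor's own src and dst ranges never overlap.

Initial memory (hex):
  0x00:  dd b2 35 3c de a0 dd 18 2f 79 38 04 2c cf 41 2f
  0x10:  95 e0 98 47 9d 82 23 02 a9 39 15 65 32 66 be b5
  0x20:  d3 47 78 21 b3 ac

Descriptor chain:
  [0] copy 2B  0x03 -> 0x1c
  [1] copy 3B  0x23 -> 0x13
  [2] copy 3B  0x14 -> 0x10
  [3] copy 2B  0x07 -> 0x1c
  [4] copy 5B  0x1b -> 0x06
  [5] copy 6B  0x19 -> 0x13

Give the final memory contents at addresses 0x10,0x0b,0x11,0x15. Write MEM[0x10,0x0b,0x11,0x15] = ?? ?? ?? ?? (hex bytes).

#0 dst[0x1c+2] := {0x3c,0xde}
#1 dst[0x13+3] := {0x21,0xb3,0xac}
#2 dst[0x10+3] := {0xb3,0xac,0x23}
#3 dst[0x1c+2] := {0x18,0x2f}
#4 dst[0x06+5] := {0x65,0x18,0x2f,0xbe,0xb5}
#5 dst[0x13+6] := {0x39,0x15,0x65,0x18,0x2f,0xbe}
query mem[0x10]=0xb3, mem[0x0b]=0x04, mem[0x11]=0xac, mem[0x15]=0x65

MEM[0x10,0x0b,0x11,0x15] = b3 04 ac 65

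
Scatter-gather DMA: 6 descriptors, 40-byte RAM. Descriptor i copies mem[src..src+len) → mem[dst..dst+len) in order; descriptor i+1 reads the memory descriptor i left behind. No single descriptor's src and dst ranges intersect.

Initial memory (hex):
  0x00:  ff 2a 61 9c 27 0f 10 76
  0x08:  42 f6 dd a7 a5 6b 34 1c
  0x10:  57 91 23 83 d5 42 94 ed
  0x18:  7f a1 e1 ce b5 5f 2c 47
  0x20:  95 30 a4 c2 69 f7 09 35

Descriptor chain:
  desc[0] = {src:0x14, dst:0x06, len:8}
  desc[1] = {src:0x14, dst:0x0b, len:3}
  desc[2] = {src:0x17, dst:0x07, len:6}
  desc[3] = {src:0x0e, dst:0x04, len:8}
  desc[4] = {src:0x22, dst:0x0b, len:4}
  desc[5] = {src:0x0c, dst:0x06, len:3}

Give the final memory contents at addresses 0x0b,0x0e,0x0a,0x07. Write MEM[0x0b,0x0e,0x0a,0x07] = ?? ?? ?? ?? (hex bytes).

#0 dst[0x06+8] := {0xd5,0x42,0x94,0xed,0x7f,0xa1,0xe1,0xce}
#1 dst[0x0b+3] := {0xd5,0x42,0x94}
#2 dst[0x07+6] := {0xed,0x7f,0xa1,0xe1,0xce,0xb5}
#3 dst[0x04+8] := {0x34,0x1c,0x57,0x91,0x23,0x83,0xd5,0x42}
#4 dst[0x0b+4] := {0xa4,0xc2,0x69,0xf7}
#5 dst[0x06+3] := {0xc2,0x69,0xf7}
query mem[0x0b]=0xa4, mem[0x0e]=0xf7, mem[0x0a]=0xd5, mem[0x07]=0x69

MEM[0x0b,0x0e,0x0a,0x07] = a4 f7 d5 69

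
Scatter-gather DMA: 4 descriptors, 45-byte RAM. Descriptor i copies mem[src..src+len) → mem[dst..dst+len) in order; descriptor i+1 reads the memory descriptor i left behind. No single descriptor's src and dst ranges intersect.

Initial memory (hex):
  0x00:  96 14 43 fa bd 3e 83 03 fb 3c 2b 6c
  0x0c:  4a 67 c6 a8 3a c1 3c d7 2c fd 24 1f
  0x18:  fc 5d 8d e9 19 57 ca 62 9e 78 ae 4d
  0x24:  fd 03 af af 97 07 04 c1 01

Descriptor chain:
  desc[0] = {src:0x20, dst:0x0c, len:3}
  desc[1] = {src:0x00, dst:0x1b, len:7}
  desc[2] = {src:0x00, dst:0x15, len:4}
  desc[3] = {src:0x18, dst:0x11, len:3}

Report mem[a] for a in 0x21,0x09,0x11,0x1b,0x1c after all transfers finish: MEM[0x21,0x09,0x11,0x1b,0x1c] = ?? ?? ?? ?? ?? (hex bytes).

[0] 0x20->0x0c len=3 : 9e 78 ae
[1] 0x00->0x1b len=7 : 96 14 43 fa bd 3e 83
[2] 0x00->0x15 len=4 : 96 14 43 fa
[3] 0x18->0x11 len=3 : fa 5d 8d
query mem[0x21]=0x83, mem[0x09]=0x3c, mem[0x11]=0xfa, mem[0x1b]=0x96, mem[0x1c]=0x14

MEM[0x21,0x09,0x11,0x1b,0x1c] = 83 3c fa 96 14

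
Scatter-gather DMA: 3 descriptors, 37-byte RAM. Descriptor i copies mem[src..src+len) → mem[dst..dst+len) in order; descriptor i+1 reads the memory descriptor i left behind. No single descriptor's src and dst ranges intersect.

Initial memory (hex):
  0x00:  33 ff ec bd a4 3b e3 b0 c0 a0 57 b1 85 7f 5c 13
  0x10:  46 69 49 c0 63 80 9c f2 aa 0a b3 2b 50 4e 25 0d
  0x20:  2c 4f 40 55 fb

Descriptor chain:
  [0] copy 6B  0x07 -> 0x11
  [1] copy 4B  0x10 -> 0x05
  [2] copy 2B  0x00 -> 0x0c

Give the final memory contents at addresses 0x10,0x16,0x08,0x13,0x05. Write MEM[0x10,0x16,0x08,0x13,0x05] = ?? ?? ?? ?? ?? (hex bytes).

MEM[0x10,0x16,0x08,0x13,0x05] = 46 85 a0 a0 46

D0: mem[0x11..0x16] <- [b0 c0 a0 57 b1 85]
D1: mem[0x05..0x08] <- [46 b0 c0 a0]
D2: mem[0x0c..0x0d] <- [33 ff]
query mem[0x10]=0x46, mem[0x16]=0x85, mem[0x08]=0xa0, mem[0x13]=0xa0, mem[0x05]=0x46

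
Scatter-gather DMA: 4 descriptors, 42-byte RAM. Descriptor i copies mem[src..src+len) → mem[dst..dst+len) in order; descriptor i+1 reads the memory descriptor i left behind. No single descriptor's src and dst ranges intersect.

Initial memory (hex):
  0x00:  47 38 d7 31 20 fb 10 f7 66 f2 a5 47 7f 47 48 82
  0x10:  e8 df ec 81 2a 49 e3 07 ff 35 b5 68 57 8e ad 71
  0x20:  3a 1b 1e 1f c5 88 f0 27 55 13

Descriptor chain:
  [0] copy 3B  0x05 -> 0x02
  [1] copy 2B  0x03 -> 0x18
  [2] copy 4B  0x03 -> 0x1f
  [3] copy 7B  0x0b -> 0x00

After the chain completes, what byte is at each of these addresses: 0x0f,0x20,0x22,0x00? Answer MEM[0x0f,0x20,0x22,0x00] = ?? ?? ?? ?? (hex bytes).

MEM[0x0f,0x20,0x22,0x00] = 82 f7 10 47

#0 dst[0x02+3] := {0xfb,0x10,0xf7}
#1 dst[0x18+2] := {0x10,0xf7}
#2 dst[0x1f+4] := {0x10,0xf7,0xfb,0x10}
#3 dst[0x00+7] := {0x47,0x7f,0x47,0x48,0x82,0xe8,0xdf}
query mem[0x0f]=0x82, mem[0x20]=0xf7, mem[0x22]=0x10, mem[0x00]=0x47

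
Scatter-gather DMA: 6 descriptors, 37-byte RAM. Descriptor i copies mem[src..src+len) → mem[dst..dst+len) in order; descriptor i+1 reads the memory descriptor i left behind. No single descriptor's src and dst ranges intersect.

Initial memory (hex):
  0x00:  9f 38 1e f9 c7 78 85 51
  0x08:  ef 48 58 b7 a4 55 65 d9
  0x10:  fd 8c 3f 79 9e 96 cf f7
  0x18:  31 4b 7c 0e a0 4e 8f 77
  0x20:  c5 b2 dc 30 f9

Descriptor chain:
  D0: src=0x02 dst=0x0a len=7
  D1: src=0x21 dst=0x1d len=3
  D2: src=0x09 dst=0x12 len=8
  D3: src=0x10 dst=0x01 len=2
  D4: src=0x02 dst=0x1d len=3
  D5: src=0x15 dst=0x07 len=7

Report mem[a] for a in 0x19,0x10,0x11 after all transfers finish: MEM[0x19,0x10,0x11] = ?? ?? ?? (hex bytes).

D0: mem[0x0a..0x10] <- [1e f9 c7 78 85 51 ef]
D1: mem[0x1d..0x1f] <- [b2 dc 30]
D2: mem[0x12..0x19] <- [48 1e f9 c7 78 85 51 ef]
D3: mem[0x01..0x02] <- [ef 8c]
D4: mem[0x1d..0x1f] <- [8c f9 c7]
D5: mem[0x07..0x0d] <- [c7 78 85 51 ef 7c 0e]
query mem[0x19]=0xef, mem[0x10]=0xef, mem[0x11]=0x8c

MEM[0x19,0x10,0x11] = ef ef 8c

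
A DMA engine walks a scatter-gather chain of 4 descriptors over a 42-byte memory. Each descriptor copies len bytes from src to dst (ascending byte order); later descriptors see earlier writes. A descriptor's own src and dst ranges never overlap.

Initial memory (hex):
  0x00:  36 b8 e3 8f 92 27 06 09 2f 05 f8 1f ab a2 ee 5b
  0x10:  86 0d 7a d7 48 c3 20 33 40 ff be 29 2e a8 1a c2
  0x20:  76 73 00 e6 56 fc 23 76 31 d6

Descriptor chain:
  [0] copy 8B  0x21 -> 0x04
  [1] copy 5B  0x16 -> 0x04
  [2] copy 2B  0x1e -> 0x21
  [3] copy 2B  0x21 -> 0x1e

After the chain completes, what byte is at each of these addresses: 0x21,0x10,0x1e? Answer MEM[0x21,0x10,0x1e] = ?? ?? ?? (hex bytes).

  after D0: wrote 8B at 0x04 = 7300e656fc237631
  after D1: wrote 5B at 0x04 = 203340ffbe
  after D2: wrote 2B at 0x21 = 1ac2
  after D3: wrote 2B at 0x1e = 1ac2
query mem[0x21]=0x1a, mem[0x10]=0x86, mem[0x1e]=0x1a

MEM[0x21,0x10,0x1e] = 1a 86 1a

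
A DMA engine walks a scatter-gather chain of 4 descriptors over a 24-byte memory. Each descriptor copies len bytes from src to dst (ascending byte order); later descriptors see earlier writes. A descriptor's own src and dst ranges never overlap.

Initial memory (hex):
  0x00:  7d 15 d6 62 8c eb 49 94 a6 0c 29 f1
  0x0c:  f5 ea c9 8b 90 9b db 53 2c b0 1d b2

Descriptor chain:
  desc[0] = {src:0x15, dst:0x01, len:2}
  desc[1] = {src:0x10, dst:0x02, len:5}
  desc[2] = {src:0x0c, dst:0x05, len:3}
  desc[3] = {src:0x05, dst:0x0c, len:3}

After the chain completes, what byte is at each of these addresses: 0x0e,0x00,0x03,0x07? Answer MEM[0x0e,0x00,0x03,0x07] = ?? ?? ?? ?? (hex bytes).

MEM[0x0e,0x00,0x03,0x07] = c9 7d 9b c9

#0 dst[0x01+2] := {0xb0,0x1d}
#1 dst[0x02+5] := {0x90,0x9b,0xdb,0x53,0x2c}
#2 dst[0x05+3] := {0xf5,0xea,0xc9}
#3 dst[0x0c+3] := {0xf5,0xea,0xc9}
query mem[0x0e]=0xc9, mem[0x00]=0x7d, mem[0x03]=0x9b, mem[0x07]=0xc9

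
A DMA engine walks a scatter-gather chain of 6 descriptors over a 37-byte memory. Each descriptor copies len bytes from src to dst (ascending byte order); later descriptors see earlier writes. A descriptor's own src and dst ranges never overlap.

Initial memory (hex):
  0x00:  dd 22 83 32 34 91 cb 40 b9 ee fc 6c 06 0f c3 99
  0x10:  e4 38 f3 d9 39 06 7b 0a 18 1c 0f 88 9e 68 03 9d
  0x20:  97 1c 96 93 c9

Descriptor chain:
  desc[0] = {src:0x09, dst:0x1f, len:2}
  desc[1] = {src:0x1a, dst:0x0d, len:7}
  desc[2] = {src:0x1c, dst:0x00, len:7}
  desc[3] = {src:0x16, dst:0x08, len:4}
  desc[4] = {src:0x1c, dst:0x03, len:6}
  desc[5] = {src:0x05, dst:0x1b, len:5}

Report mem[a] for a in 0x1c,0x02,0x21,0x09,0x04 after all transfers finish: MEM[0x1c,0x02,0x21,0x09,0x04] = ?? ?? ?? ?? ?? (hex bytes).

MEM[0x1c,0x02,0x21,0x09,0x04] = ee 03 1c 0a 68

  after D0: wrote 2B at 0x1f = eefc
  after D1: wrote 7B at 0x0d = 0f889e6803eefc
  after D2: wrote 7B at 0x00 = 9e6803eefc1c96
  after D3: wrote 4B at 0x08 = 7b0a181c
  after D4: wrote 6B at 0x03 = 9e6803eefc1c
  after D5: wrote 5B at 0x1b = 03eefc1c0a
query mem[0x1c]=0xee, mem[0x02]=0x03, mem[0x21]=0x1c, mem[0x09]=0x0a, mem[0x04]=0x68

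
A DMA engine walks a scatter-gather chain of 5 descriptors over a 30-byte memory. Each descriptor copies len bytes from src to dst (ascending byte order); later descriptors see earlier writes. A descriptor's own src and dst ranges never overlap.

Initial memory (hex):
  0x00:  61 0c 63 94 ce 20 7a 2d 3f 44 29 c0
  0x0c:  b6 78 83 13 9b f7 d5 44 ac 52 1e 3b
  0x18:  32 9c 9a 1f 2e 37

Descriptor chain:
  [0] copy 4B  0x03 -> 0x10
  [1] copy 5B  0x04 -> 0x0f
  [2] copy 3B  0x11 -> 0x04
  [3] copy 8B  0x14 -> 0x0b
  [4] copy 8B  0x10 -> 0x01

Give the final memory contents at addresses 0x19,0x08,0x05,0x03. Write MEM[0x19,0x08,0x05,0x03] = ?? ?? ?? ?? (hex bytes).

MEM[0x19,0x08,0x05,0x03] = 9c 3b ac 1f

[0] 0x03->0x10 len=4 : 94 ce 20 7a
[1] 0x04->0x0f len=5 : ce 20 7a 2d 3f
[2] 0x11->0x04 len=3 : 7a 2d 3f
[3] 0x14->0x0b len=8 : ac 52 1e 3b 32 9c 9a 1f
[4] 0x10->0x01 len=8 : 9c 9a 1f 3f ac 52 1e 3b
query mem[0x19]=0x9c, mem[0x08]=0x3b, mem[0x05]=0xac, mem[0x03]=0x1f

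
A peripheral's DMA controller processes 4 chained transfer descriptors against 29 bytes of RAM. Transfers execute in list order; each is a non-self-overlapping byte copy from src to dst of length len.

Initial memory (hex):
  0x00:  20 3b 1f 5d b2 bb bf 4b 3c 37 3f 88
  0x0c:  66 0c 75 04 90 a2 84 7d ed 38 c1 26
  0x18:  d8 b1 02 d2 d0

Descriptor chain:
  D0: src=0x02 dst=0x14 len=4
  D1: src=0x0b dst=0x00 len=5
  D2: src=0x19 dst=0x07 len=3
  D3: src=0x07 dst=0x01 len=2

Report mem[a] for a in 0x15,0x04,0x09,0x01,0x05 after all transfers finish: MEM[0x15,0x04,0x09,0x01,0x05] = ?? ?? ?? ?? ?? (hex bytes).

MEM[0x15,0x04,0x09,0x01,0x05] = 5d 04 d2 b1 bb

D0: mem[0x14..0x17] <- [1f 5d b2 bb]
D1: mem[0x00..0x04] <- [88 66 0c 75 04]
D2: mem[0x07..0x09] <- [b1 02 d2]
D3: mem[0x01..0x02] <- [b1 02]
query mem[0x15]=0x5d, mem[0x04]=0x04, mem[0x09]=0xd2, mem[0x01]=0xb1, mem[0x05]=0xbb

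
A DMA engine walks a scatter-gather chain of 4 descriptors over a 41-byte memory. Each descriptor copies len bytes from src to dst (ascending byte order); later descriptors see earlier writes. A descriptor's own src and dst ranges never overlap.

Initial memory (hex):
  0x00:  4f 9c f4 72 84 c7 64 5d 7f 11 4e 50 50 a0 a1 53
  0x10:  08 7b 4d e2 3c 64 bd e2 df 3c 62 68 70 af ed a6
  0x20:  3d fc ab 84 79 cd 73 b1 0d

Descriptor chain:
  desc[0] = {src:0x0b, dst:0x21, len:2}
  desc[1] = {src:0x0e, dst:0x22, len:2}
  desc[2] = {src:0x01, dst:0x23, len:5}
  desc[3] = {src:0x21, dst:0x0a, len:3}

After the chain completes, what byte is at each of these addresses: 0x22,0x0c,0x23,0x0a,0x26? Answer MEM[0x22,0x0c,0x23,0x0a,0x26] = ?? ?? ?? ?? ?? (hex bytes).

MEM[0x22,0x0c,0x23,0x0a,0x26] = a1 9c 9c 50 84

[0] 0x0b->0x21 len=2 : 50 50
[1] 0x0e->0x22 len=2 : a1 53
[2] 0x01->0x23 len=5 : 9c f4 72 84 c7
[3] 0x21->0x0a len=3 : 50 a1 9c
query mem[0x22]=0xa1, mem[0x0c]=0x9c, mem[0x23]=0x9c, mem[0x0a]=0x50, mem[0x26]=0x84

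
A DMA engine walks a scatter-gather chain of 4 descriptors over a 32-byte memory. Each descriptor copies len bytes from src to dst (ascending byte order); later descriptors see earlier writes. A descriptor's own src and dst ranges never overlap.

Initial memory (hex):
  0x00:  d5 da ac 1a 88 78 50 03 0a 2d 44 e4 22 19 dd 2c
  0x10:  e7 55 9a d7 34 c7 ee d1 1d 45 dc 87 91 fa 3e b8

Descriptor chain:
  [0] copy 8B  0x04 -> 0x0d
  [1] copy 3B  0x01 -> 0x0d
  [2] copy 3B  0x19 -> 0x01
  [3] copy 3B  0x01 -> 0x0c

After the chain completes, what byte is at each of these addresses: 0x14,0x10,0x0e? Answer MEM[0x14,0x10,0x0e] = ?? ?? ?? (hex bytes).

MEM[0x14,0x10,0x0e] = e4 03 87

#0 dst[0x0d+8] := {0x88,0x78,0x50,0x03,0x0a,0x2d,0x44,0xe4}
#1 dst[0x0d+3] := {0xda,0xac,0x1a}
#2 dst[0x01+3] := {0x45,0xdc,0x87}
#3 dst[0x0c+3] := {0x45,0xdc,0x87}
query mem[0x14]=0xe4, mem[0x10]=0x03, mem[0x0e]=0x87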